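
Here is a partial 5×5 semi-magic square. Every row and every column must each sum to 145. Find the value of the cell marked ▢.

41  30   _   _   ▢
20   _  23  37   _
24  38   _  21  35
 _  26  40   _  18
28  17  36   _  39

22

Using row 3: 24 + 38 + 21 + 35 + ? → (3,3) = 145 − 118 = 27.
The remaining cell in row 5 is (5,4) = 145 − 120 = 25.
Column 1 needs 145; the known cells sum to 113, so (4,1) = 32.
From column 2, 145 − (30 + 38 + 26 + 17) gives (2,2) = 34.
Using column 3: 23 + 27 + 40 + 36 + ? → (1,3) = 145 − 126 = 19.
Using row 2: 20 + 34 + 23 + 37 + ? → (2,5) = 145 − 114 = 31.
The remaining cell in row 4 is (4,4) = 145 − 116 = 29.
Column 4 must total 145; the given cells sum to 112, so (1,4) = 33.
Using column 5: 31 + 35 + 18 + 39 + ? → (1,5) = 145 − 123 = 22.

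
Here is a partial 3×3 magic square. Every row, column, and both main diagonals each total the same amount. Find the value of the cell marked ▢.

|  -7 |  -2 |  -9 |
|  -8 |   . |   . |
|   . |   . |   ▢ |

-5

Row 1 is complete and sums to -18; that is the magic constant.
Column 1: -7 + (-8) + ? = -18, so (3,1) = -3.
The remaining cell in anti-diagonal is (2,2) = -18 − (-12) = -6.
Row 2 needs -18; the known cells sum to -14, so (2,3) = -4.
The remaining cell in column 2 is (3,2) = -18 − (-8) = -10.
The remaining cell in column 3 is (3,3) = -18 − (-13) = -5.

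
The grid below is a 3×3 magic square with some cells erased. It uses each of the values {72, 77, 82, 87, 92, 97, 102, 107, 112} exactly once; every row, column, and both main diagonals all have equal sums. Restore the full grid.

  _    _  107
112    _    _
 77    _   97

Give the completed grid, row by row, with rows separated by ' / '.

87 82 107 / 112 92 72 / 77 102 97

The 9 entries sum to 828, so each line sums to 828/3 = 276.
Row 3 needs 276; the known cells sum to 174, so (3,2) = 102.
Column 1 must total 276; the given cells sum to 189, so (1,1) = 87.
The remaining cell in column 3 is (2,3) = 276 − 204 = 72.
From main diagonal, 276 − (87 + 97) gives (2,2) = 92.
Row 1: 87 + 107 + ? = 276, so (1,2) = 82.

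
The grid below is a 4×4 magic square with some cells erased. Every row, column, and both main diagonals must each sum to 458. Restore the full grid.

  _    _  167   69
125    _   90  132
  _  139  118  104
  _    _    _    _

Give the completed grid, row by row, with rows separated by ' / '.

Row 2 must total 458; the given cells sum to 347, so (2,2) = 111.
Row 3: 139 + 118 + 104 + ? = 458, so (3,1) = 97.
Column 3 must total 458; the given cells sum to 375, so (4,3) = 83.
Column 4: 69 + 132 + 104 + ? = 458, so (4,4) = 153.
From main diagonal, 458 − (111 + 118 + 153) gives (1,1) = 76.
The remaining cell in anti-diagonal is (4,1) = 458 − 298 = 160.
From row 1, 458 − (76 + 167 + 69) gives (1,2) = 146.
The remaining cell in row 4 is (4,2) = 458 − 396 = 62.

76 146 167 69 / 125 111 90 132 / 97 139 118 104 / 160 62 83 153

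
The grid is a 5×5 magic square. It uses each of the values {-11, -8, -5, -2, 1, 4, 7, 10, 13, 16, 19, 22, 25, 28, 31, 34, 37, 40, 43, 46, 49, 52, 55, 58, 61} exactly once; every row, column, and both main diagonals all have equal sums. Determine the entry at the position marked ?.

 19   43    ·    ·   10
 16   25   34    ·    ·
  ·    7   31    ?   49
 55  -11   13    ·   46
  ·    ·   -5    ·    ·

40

The 25 entries sum to 625, so each line sums to 625/5 = 125.
From row 4, 125 − (55 + (-11) + 13 + 46) gives (4,4) = 22.
The remaining cell in column 2 is (5,2) = 125 − 64 = 61.
Column 3: 34 + 31 + 13 + (-5) + ? = 125, so (1,3) = 52.
From main diagonal, 125 − (19 + 25 + 31 + 22) gives (5,5) = 28.
Using row 1: 19 + 43 + 52 + 10 + ? → (1,4) = 125 − 124 = 1.
Column 5 must total 125; the given cells sum to 133, so (2,5) = -8.
From row 2, 125 − (16 + 25 + 34 + (-8)) gives (2,4) = 58.
From anti-diagonal, 125 − (10 + 58 + 31 + (-11)) gives (5,1) = 37.
Row 5 needs 125; the known cells sum to 121, so (5,4) = 4.
Column 1 needs 125; the known cells sum to 127, so (3,1) = -2.
The remaining cell in column 4 is (3,4) = 125 − 85 = 40.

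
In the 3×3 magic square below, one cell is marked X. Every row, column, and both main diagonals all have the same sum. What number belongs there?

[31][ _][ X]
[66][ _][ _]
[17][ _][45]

59

Column 1 is complete and sums to 114; that is the magic constant.
Using row 3: 17 + 45 + ? → (3,2) = 114 − 62 = 52.
The remaining cell in main diagonal is (2,2) = 114 − 76 = 38.
Anti-diagonal must total 114; the given cells sum to 55, so (1,3) = 59.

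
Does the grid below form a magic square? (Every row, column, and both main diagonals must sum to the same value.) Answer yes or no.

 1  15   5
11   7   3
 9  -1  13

Yes

Row 1: 1 + 15 + 5 = 21.
Row 2: 11 + 7 + 3 = 21.
Row 3: 9 + (-1) + 13 = 21.
Column 1: 1 + 11 + 9 = 21.
Column 2: 15 + 7 + (-1) = 21.
Column 3: 5 + 3 + 13 = 21.
Main diagonal: 1 + 7 + 13 = 21.
Anti-diagonal: 5 + 7 + 9 = 21.
All lines sum to 21.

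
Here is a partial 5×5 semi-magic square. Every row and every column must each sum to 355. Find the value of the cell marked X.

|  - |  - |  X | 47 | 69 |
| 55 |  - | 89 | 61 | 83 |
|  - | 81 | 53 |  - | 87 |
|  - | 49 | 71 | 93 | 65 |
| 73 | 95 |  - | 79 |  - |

Row 2: 55 + 89 + 61 + 83 + ? = 355, so (2,2) = 67.
The remaining cell in row 4 is (4,1) = 355 − 278 = 77.
The remaining cell in column 2 is (1,2) = 355 − 292 = 63.
The remaining cell in column 4 is (3,4) = 355 − 280 = 75.
Column 5 needs 355; the known cells sum to 304, so (5,5) = 51.
Row 3 must total 355; the given cells sum to 296, so (3,1) = 59.
From row 5, 355 − (73 + 95 + 79 + 51) gives (5,3) = 57.
Column 1 needs 355; the known cells sum to 264, so (1,1) = 91.
From column 3, 355 − (89 + 53 + 71 + 57) gives (1,3) = 85.

85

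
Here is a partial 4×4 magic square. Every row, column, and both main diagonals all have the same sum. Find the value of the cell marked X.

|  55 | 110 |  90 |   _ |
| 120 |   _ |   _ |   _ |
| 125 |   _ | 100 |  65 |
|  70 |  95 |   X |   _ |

Column 1 is complete and sums to 370; that is the magic constant.
Row 1: 55 + 110 + 90 + ? = 370, so (1,4) = 115.
Row 3: 125 + 100 + 65 + ? = 370, so (3,2) = 80.
The remaining cell in column 2 is (2,2) = 370 − 285 = 85.
From main diagonal, 370 − (55 + 85 + 100) gives (4,4) = 130.
The remaining cell in anti-diagonal is (2,3) = 370 − 265 = 105.
Row 2 needs 370; the known cells sum to 310, so (2,4) = 60.
Row 4: 70 + 95 + 130 + ? = 370, so (4,3) = 75.

75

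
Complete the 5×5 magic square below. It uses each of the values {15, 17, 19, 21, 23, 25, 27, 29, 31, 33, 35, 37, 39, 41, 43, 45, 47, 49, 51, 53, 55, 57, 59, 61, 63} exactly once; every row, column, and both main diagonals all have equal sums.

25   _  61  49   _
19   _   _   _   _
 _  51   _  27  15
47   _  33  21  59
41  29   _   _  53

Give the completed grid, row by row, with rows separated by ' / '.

The 25 entries sum to 975, so each line sums to 975/5 = 195.
The remaining cell in row 4 is (4,2) = 195 − 160 = 35.
Column 1 must total 195; the given cells sum to 132, so (3,1) = 63.
The remaining cell in row 3 is (3,3) = 195 − 156 = 39.
From main diagonal, 195 − (25 + 39 + 21 + 53) gives (2,2) = 57.
Column 2 must total 195; the given cells sum to 172, so (1,2) = 23.
Row 1 needs 195; the known cells sum to 158, so (1,5) = 37.
From column 5, 195 − (37 + 15 + 59 + 53) gives (2,5) = 31.
From anti-diagonal, 195 − (37 + 39 + 35 + 41) gives (2,4) = 43.
From row 2, 195 − (19 + 57 + 43 + 31) gives (2,3) = 45.
Column 3 must total 195; the given cells sum to 178, so (5,3) = 17.
Using column 4: 49 + 43 + 27 + 21 + ? → (5,4) = 195 − 140 = 55.

25 23 61 49 37 / 19 57 45 43 31 / 63 51 39 27 15 / 47 35 33 21 59 / 41 29 17 55 53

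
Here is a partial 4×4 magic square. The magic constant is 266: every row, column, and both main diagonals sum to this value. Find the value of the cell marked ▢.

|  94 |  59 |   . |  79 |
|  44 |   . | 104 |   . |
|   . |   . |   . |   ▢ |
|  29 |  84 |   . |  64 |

74

Row 1: 94 + 59 + 79 + ? = 266, so (1,3) = 34.
Row 4 must total 266; the given cells sum to 177, so (4,3) = 89.
Column 1: 94 + 44 + 29 + ? = 266, so (3,1) = 99.
Using column 3: 34 + 104 + 89 + ? → (3,3) = 266 − 227 = 39.
Main diagonal needs 266; the known cells sum to 197, so (2,2) = 69.
Anti-diagonal: 79 + 104 + 29 + ? = 266, so (3,2) = 54.
Using row 2: 44 + 69 + 104 + ? → (2,4) = 266 − 217 = 49.
Row 3: 99 + 54 + 39 + ? = 266, so (3,4) = 74.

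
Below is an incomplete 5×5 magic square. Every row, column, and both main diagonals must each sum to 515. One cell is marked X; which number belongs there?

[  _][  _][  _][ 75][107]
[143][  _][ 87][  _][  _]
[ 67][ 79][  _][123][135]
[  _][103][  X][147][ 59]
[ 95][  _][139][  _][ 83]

115

Row 3 must total 515; the given cells sum to 404, so (3,3) = 111.
Using column 5: 107 + 135 + 59 + 83 + ? → (2,5) = 515 − 384 = 131.
Anti-diagonal: 107 + 111 + 103 + 95 + ? = 515, so (2,4) = 99.
The remaining cell in row 2 is (2,2) = 515 − 460 = 55.
Column 4 must total 515; the given cells sum to 444, so (5,4) = 71.
Main diagonal: 55 + 111 + 147 + 83 + ? = 515, so (1,1) = 119.
Row 5: 95 + 139 + 71 + 83 + ? = 515, so (5,2) = 127.
Column 1: 119 + 143 + 67 + 95 + ? = 515, so (4,1) = 91.
Column 2 must total 515; the given cells sum to 364, so (1,2) = 151.
Row 1 must total 515; the given cells sum to 452, so (1,3) = 63.
Row 4: 91 + 103 + 147 + 59 + ? = 515, so (4,3) = 115.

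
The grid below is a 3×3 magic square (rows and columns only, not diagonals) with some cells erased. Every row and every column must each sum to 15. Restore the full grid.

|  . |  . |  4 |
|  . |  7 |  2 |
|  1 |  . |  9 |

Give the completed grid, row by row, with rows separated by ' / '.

8 3 4 / 6 7 2 / 1 5 9

Row 2 needs 15; the known cells sum to 9, so (2,1) = 6.
From row 3, 15 − (1 + 9) gives (3,2) = 5.
From column 1, 15 − (6 + 1) gives (1,1) = 8.
Column 2 must total 15; the given cells sum to 12, so (1,2) = 3.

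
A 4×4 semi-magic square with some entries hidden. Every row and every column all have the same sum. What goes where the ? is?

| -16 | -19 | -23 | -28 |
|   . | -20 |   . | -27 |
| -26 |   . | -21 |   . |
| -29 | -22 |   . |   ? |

-17

Row 1 is complete and sums to -86; that is the magic constant.
Using column 1: -16 + (-26) + (-29) + ? → (2,1) = -86 − (-71) = -15.
The remaining cell in column 2 is (3,2) = -86 − (-61) = -25.
The remaining cell in row 2 is (2,3) = -86 − (-62) = -24.
Row 3 must total -86; the given cells sum to -72, so (3,4) = -14.
Column 3 needs -86; the known cells sum to -68, so (4,3) = -18.
Column 4: -28 + (-27) + (-14) + ? = -86, so (4,4) = -17.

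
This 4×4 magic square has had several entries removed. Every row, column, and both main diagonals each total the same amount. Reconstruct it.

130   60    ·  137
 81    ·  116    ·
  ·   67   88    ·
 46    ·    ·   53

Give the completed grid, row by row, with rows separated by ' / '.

Anti-diagonal is already complete: 137 + 116 + 67 + 46 = 366, so that is the magic constant.
Row 1: 130 + 60 + 137 + ? = 366, so (1,3) = 39.
Using column 1: 130 + 81 + 46 + ? → (3,1) = 366 − 257 = 109.
The remaining cell in column 3 is (4,3) = 366 − 243 = 123.
Main diagonal needs 366; the known cells sum to 271, so (2,2) = 95.
Row 2 must total 366; the given cells sum to 292, so (2,4) = 74.
Using row 3: 109 + 67 + 88 + ? → (3,4) = 366 − 264 = 102.
Row 4: 46 + 123 + 53 + ? = 366, so (4,2) = 144.

130 60 39 137 / 81 95 116 74 / 109 67 88 102 / 46 144 123 53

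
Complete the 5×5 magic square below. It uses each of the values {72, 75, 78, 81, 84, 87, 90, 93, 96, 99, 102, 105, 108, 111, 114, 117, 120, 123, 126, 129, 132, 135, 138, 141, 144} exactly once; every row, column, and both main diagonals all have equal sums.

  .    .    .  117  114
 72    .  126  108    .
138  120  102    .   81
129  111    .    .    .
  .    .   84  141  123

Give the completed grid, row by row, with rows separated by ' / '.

The 25 entries sum to 2700, so each line sums to 2700/5 = 540.
Row 3: 138 + 120 + 102 + 81 + ? = 540, so (3,4) = 99.
The remaining cell in column 4 is (4,4) = 540 − 465 = 75.
The remaining cell in anti-diagonal is (5,1) = 540 − 435 = 105.
The remaining cell in row 5 is (5,2) = 540 − 453 = 87.
Column 1: 72 + 138 + 129 + 105 + ? = 540, so (1,1) = 96.
Main diagonal needs 540; the known cells sum to 396, so (2,2) = 144.
Row 2 needs 540; the known cells sum to 450, so (2,5) = 90.
Column 2: 144 + 120 + 111 + 87 + ? = 540, so (1,2) = 78.
Using column 5: 114 + 90 + 81 + 123 + ? → (4,5) = 540 − 408 = 132.
Row 1: 96 + 78 + 117 + 114 + ? = 540, so (1,3) = 135.
The remaining cell in row 4 is (4,3) = 540 − 447 = 93.

96 78 135 117 114 / 72 144 126 108 90 / 138 120 102 99 81 / 129 111 93 75 132 / 105 87 84 141 123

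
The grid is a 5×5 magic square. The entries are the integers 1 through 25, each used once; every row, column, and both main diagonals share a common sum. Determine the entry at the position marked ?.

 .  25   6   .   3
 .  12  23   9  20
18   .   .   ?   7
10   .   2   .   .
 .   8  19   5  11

21

The entries are 1 through 25, which sum to 325, so each line sums to 325/5 = 65.
Row 2: 12 + 23 + 9 + 20 + ? = 65, so (2,1) = 1.
Row 5 must total 65; the given cells sum to 43, so (5,1) = 22.
Column 1 must total 65; the given cells sum to 51, so (1,1) = 14.
From column 3, 65 − (6 + 23 + 2 + 19) gives (3,3) = 15.
Column 5: 3 + 20 + 7 + 11 + ? = 65, so (4,5) = 24.
Main diagonal must total 65; the given cells sum to 52, so (4,4) = 13.
Anti-diagonal needs 65; the known cells sum to 49, so (4,2) = 16.
The remaining cell in row 1 is (1,4) = 65 − 48 = 17.
Column 2: 25 + 12 + 16 + 8 + ? = 65, so (3,2) = 4.
Column 4 must total 65; the given cells sum to 44, so (3,4) = 21.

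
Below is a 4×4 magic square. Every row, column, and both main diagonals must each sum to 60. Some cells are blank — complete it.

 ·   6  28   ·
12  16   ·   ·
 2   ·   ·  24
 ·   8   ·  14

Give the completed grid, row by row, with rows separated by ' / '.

26 6 28 0 / 12 16 10 22 / 2 30 4 24 / 20 8 18 14

Column 2 must total 60; the given cells sum to 30, so (3,2) = 30.
From row 3, 60 − (2 + 30 + 24) gives (3,3) = 4.
Using main diagonal: 16 + 4 + 14 + ? → (1,1) = 60 − 34 = 26.
Row 1 needs 60; the known cells sum to 60, so (1,4) = 0.
Column 1 needs 60; the known cells sum to 40, so (4,1) = 20.
Column 4 must total 60; the given cells sum to 38, so (2,4) = 22.
From anti-diagonal, 60 − (0 + 30 + 20) gives (2,3) = 10.
From row 4, 60 − (20 + 8 + 14) gives (4,3) = 18.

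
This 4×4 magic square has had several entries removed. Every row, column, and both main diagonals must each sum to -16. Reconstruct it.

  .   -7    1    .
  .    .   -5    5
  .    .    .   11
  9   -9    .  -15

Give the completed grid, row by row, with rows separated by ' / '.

Row 4: 9 + (-9) + (-15) + ? = -16, so (4,3) = -1.
The remaining cell in column 3 is (3,3) = -16 − (-5) = -11.
Using column 4: 5 + 11 + (-15) + ? → (1,4) = -16 − 1 = -17.
From anti-diagonal, -16 − (-17 + (-5) + 9) gives (3,2) = -3.
Using row 1: -7 + 1 + (-17) + ? → (1,1) = -16 − (-23) = 7.
The remaining cell in row 3 is (3,1) = -16 − (-3) = -13.
The remaining cell in column 1 is (2,1) = -16 − 3 = -19.
From column 2, -16 − (-7 + (-3) + (-9)) gives (2,2) = 3.

7 -7 1 -17 / -19 3 -5 5 / -13 -3 -11 11 / 9 -9 -1 -15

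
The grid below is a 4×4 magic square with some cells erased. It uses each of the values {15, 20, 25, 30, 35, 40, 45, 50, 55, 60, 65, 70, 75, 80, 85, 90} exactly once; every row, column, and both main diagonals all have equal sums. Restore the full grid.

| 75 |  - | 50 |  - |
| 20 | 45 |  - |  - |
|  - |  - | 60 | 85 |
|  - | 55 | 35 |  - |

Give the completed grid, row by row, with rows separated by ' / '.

75 70 50 15 / 20 45 65 80 / 25 40 60 85 / 90 55 35 30

The 16 entries sum to 840, so each line sums to 840/4 = 210.
Column 3: 50 + 60 + 35 + ? = 210, so (2,3) = 65.
Main diagonal must total 210; the given cells sum to 180, so (4,4) = 30.
Row 2: 20 + 45 + 65 + ? = 210, so (2,4) = 80.
Using row 4: 55 + 35 + 30 + ? → (4,1) = 210 − 120 = 90.
Column 1 must total 210; the given cells sum to 185, so (3,1) = 25.
Column 4 must total 210; the given cells sum to 195, so (1,4) = 15.
Anti-diagonal needs 210; the known cells sum to 170, so (3,2) = 40.
Row 1 needs 210; the known cells sum to 140, so (1,2) = 70.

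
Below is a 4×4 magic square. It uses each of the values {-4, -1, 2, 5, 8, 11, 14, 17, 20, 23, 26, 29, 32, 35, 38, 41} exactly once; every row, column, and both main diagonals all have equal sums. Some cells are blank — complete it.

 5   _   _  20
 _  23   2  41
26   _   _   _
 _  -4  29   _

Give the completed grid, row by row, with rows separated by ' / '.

The 16 entries sum to 296, so each line sums to 296/4 = 74.
Using row 2: 23 + 2 + 41 + ? → (2,1) = 74 − 66 = 8.
Column 1 must total 74; the given cells sum to 39, so (4,1) = 35.
Anti-diagonal needs 74; the known cells sum to 57, so (3,2) = 17.
The remaining cell in row 4 is (4,4) = 74 − 60 = 14.
Column 2: 23 + 17 + (-4) + ? = 74, so (1,2) = 38.
Column 4: 20 + 41 + 14 + ? = 74, so (3,4) = -1.
Main diagonal must total 74; the given cells sum to 42, so (3,3) = 32.
Row 1: 5 + 38 + 20 + ? = 74, so (1,3) = 11.

5 38 11 20 / 8 23 2 41 / 26 17 32 -1 / 35 -4 29 14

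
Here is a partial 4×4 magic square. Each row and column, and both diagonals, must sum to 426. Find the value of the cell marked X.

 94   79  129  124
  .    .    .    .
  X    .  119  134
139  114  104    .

84

Row 4 must total 426; the given cells sum to 357, so (4,4) = 69.
Using column 3: 129 + 119 + 104 + ? → (2,3) = 426 − 352 = 74.
Column 4: 124 + 134 + 69 + ? = 426, so (2,4) = 99.
Main diagonal must total 426; the given cells sum to 282, so (2,2) = 144.
Anti-diagonal needs 426; the known cells sum to 337, so (3,2) = 89.
Row 2: 144 + 74 + 99 + ? = 426, so (2,1) = 109.
The remaining cell in row 3 is (3,1) = 426 − 342 = 84.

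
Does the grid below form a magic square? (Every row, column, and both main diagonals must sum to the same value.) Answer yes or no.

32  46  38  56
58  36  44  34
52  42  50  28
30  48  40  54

Row 1: 32 + 46 + 38 + 56 = 172.
Row 2: 58 + 36 + 44 + 34 = 172.
Row 3: 52 + 42 + 50 + 28 = 172.
Row 4: 30 + 48 + 40 + 54 = 172.
Column 1: 32 + 58 + 52 + 30 = 172.
Column 2: 46 + 36 + 42 + 48 = 172.
Column 3: 38 + 44 + 50 + 40 = 172.
Column 4: 56 + 34 + 28 + 54 = 172.
Main diagonal: 32 + 36 + 50 + 54 = 172.
Anti-diagonal: 56 + 44 + 42 + 30 = 172.
All lines sum to 172.

Yes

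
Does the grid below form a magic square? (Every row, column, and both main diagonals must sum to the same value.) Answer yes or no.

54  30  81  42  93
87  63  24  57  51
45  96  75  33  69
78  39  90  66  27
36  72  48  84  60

No — column 3 sums to 318 but row 2 sums to 282.

Row 1: 54 + 30 + 81 + 42 + 93 = 300.
Row 2: 87 + 63 + 24 + 57 + 51 = 282.
Row 3: 45 + 96 + 75 + 33 + 69 = 318.
Row 4: 78 + 39 + 90 + 66 + 27 = 300.
Row 5: 36 + 72 + 48 + 84 + 60 = 300.
Column 1: 54 + 87 + 45 + 78 + 36 = 300.
Column 2: 30 + 63 + 96 + 39 + 72 = 300.
Column 3: 81 + 24 + 75 + 90 + 48 = 318.
Column 4: 42 + 57 + 33 + 66 + 84 = 282.
Column 5: 93 + 51 + 69 + 27 + 60 = 300.
Main diagonal: 54 + 63 + 75 + 66 + 60 = 318.
Anti-diagonal: 93 + 57 + 75 + 39 + 36 = 300.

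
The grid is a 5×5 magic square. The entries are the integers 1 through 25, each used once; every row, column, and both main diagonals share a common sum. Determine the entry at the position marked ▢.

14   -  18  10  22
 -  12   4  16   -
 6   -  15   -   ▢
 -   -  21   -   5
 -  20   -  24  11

The entries are 1 through 25, which sum to 325, so each line sums to 325/5 = 65.
The remaining cell in row 1 is (1,2) = 65 − 64 = 1.
Column 3 must total 65; the given cells sum to 58, so (5,3) = 7.
The remaining cell in main diagonal is (4,4) = 65 − 52 = 13.
Row 5 must total 65; the given cells sum to 62, so (5,1) = 3.
Using column 4: 10 + 16 + 13 + 24 + ? → (3,4) = 65 − 63 = 2.
Anti-diagonal must total 65; the given cells sum to 56, so (4,2) = 9.
Using row 4: 9 + 21 + 13 + 5 + ? → (4,1) = 65 − 48 = 17.
Column 1 must total 65; the given cells sum to 40, so (2,1) = 25.
Column 2 must total 65; the given cells sum to 42, so (3,2) = 23.
Using row 2: 25 + 12 + 4 + 16 + ? → (2,5) = 65 − 57 = 8.
The remaining cell in row 3 is (3,5) = 65 − 46 = 19.

19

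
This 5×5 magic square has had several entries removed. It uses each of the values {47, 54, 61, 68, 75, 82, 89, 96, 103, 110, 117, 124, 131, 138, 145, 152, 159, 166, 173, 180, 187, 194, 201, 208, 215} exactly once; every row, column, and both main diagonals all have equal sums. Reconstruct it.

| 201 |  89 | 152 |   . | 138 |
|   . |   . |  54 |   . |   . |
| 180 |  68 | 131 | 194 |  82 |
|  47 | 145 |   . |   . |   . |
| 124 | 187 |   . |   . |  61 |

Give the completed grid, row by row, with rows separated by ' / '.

201 89 152 75 138 / 103 166 54 117 215 / 180 68 131 194 82 / 47 145 208 96 159 / 124 187 110 173 61

The 25 entries sum to 3275, so each line sums to 3275/5 = 655.
Row 1 needs 655; the known cells sum to 580, so (1,4) = 75.
The remaining cell in column 1 is (2,1) = 655 − 552 = 103.
From column 2, 655 − (89 + 68 + 145 + 187) gives (2,2) = 166.
Main diagonal must total 655; the given cells sum to 559, so (4,4) = 96.
The remaining cell in anti-diagonal is (2,4) = 655 − 538 = 117.
The remaining cell in row 2 is (2,5) = 655 − 440 = 215.
Column 4: 75 + 117 + 194 + 96 + ? = 655, so (5,4) = 173.
From column 5, 655 − (138 + 215 + 82 + 61) gives (4,5) = 159.
From row 4, 655 − (47 + 145 + 96 + 159) gives (4,3) = 208.
The remaining cell in row 5 is (5,3) = 655 − 545 = 110.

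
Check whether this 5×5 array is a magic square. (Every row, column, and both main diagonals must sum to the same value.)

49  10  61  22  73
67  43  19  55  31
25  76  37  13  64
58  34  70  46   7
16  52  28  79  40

Yes

Row 1: 49 + 10 + 61 + 22 + 73 = 215.
Row 2: 67 + 43 + 19 + 55 + 31 = 215.
Row 3: 25 + 76 + 37 + 13 + 64 = 215.
Row 4: 58 + 34 + 70 + 46 + 7 = 215.
Row 5: 16 + 52 + 28 + 79 + 40 = 215.
Column 1: 49 + 67 + 25 + 58 + 16 = 215.
Column 2: 10 + 43 + 76 + 34 + 52 = 215.
Column 3: 61 + 19 + 37 + 70 + 28 = 215.
Column 4: 22 + 55 + 13 + 46 + 79 = 215.
Column 5: 73 + 31 + 64 + 7 + 40 = 215.
Main diagonal: 49 + 43 + 37 + 46 + 40 = 215.
Anti-diagonal: 73 + 55 + 37 + 34 + 16 = 215.
All lines sum to 215.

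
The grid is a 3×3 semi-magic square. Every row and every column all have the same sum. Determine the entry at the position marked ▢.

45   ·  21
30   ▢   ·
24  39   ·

27

Column 1 is complete and sums to 99; that is the magic constant.
Row 1 must total 99; the given cells sum to 66, so (1,2) = 33.
Row 3 needs 99; the known cells sum to 63, so (3,3) = 36.
The remaining cell in column 2 is (2,2) = 99 − 72 = 27.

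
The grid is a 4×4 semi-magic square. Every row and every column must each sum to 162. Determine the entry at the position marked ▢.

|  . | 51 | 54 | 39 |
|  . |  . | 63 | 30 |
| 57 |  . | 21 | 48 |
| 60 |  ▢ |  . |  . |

Using row 1: 51 + 54 + 39 + ? → (1,1) = 162 − 144 = 18.
Row 3: 57 + 21 + 48 + ? = 162, so (3,2) = 36.
Using column 1: 18 + 57 + 60 + ? → (2,1) = 162 − 135 = 27.
Column 3: 54 + 63 + 21 + ? = 162, so (4,3) = 24.
The remaining cell in column 4 is (4,4) = 162 − 117 = 45.
Using row 2: 27 + 63 + 30 + ? → (2,2) = 162 − 120 = 42.
Row 4 needs 162; the known cells sum to 129, so (4,2) = 33.

33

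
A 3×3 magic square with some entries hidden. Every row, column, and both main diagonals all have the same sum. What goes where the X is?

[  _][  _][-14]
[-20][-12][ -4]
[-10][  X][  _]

-8

Anti-diagonal is complete and sums to -36; that is the magic constant.
Column 1 must total -36; the given cells sum to -30, so (1,1) = -6.
Column 3: -14 + (-4) + ? = -36, so (3,3) = -18.
Row 1 must total -36; the given cells sum to -20, so (1,2) = -16.
Using row 3: -10 + (-18) + ? → (3,2) = -36 − (-28) = -8.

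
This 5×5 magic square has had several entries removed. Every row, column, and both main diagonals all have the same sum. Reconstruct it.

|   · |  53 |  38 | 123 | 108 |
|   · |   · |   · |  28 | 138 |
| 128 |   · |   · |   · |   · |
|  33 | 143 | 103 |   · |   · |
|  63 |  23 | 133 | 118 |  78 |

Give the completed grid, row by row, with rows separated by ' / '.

Row 5 is already complete: 63 + 23 + 133 + 118 + 78 = 415, so that is the magic constant.
Row 1 needs 415; the known cells sum to 322, so (1,1) = 93.
The remaining cell in column 1 is (2,1) = 415 − 317 = 98.
Anti-diagonal: 108 + 28 + 143 + 63 + ? = 415, so (3,3) = 73.
Using column 3: 38 + 73 + 103 + 133 + ? → (2,3) = 415 − 347 = 68.
Using row 2: 98 + 68 + 28 + 138 + ? → (2,2) = 415 − 332 = 83.
From column 2, 415 − (53 + 83 + 143 + 23) gives (3,2) = 113.
The remaining cell in main diagonal is (4,4) = 415 − 327 = 88.
Using row 4: 33 + 143 + 103 + 88 + ? → (4,5) = 415 − 367 = 48.
Column 4 must total 415; the given cells sum to 357, so (3,4) = 58.
Using column 5: 108 + 138 + 48 + 78 + ? → (3,5) = 415 − 372 = 43.

93 53 38 123 108 / 98 83 68 28 138 / 128 113 73 58 43 / 33 143 103 88 48 / 63 23 133 118 78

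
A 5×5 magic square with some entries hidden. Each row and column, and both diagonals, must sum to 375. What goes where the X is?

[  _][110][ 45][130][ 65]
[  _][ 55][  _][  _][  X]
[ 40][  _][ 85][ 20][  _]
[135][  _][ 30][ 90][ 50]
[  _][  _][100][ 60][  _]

From row 1, 375 − (110 + 45 + 130 + 65) gives (1,1) = 25.
The remaining cell in row 4 is (4,2) = 375 − 305 = 70.
Column 3 must total 375; the given cells sum to 260, so (2,3) = 115.
Column 4 must total 375; the given cells sum to 300, so (2,4) = 75.
Main diagonal: 25 + 55 + 85 + 90 + ? = 375, so (5,5) = 120.
Anti-diagonal: 65 + 75 + 85 + 70 + ? = 375, so (5,1) = 80.
From row 5, 375 − (80 + 100 + 60 + 120) gives (5,2) = 15.
The remaining cell in column 1 is (2,1) = 375 − 280 = 95.
Column 2: 110 + 55 + 70 + 15 + ? = 375, so (3,2) = 125.
Using row 2: 95 + 55 + 115 + 75 + ? → (2,5) = 375 − 340 = 35.

35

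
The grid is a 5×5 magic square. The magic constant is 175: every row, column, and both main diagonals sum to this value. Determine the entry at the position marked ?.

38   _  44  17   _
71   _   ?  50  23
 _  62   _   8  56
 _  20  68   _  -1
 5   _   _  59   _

The remaining cell in column 4 is (4,4) = 175 − 134 = 41.
From row 4, 175 − (20 + 68 + 41 + (-1)) gives (4,1) = 47.
Column 1: 38 + 71 + 47 + 5 + ? = 175, so (3,1) = 14.
Row 3 needs 175; the known cells sum to 140, so (3,3) = 35.
Anti-diagonal must total 175; the given cells sum to 110, so (1,5) = 65.
Row 1 needs 175; the known cells sum to 164, so (1,2) = 11.
Column 5: 65 + 23 + 56 + (-1) + ? = 175, so (5,5) = 32.
Main diagonal needs 175; the known cells sum to 146, so (2,2) = 29.
From row 2, 175 − (71 + 29 + 50 + 23) gives (2,3) = 2.

2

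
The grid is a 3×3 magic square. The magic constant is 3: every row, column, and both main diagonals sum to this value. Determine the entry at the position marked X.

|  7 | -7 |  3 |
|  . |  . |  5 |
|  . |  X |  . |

9

Column 3 needs 3; the known cells sum to 8, so (3,3) = -5.
Using main diagonal: 7 + (-5) + ? → (2,2) = 3 − 2 = 1.
From anti-diagonal, 3 − (3 + 1) gives (3,1) = -1.
Row 2 needs 3; the known cells sum to 6, so (2,1) = -3.
Row 3: -1 + (-5) + ? = 3, so (3,2) = 9.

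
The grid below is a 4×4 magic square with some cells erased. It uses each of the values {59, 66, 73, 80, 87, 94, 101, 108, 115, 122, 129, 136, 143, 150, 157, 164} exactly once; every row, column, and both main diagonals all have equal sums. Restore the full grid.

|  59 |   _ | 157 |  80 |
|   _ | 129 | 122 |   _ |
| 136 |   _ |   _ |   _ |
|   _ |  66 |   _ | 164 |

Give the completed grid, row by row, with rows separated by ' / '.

59 150 157 80 / 108 129 122 87 / 136 101 94 115 / 143 66 73 164

The 16 entries sum to 1784, so each line sums to 1784/4 = 446.
Using row 1: 59 + 157 + 80 + ? → (1,2) = 446 − 296 = 150.
Column 2 must total 446; the given cells sum to 345, so (3,2) = 101.
Using main diagonal: 59 + 129 + 164 + ? → (3,3) = 446 − 352 = 94.
Anti-diagonal needs 446; the known cells sum to 303, so (4,1) = 143.
Row 3 must total 446; the given cells sum to 331, so (3,4) = 115.
Using row 4: 143 + 66 + 164 + ? → (4,3) = 446 − 373 = 73.
From column 1, 446 − (59 + 136 + 143) gives (2,1) = 108.
Using column 4: 80 + 115 + 164 + ? → (2,4) = 446 − 359 = 87.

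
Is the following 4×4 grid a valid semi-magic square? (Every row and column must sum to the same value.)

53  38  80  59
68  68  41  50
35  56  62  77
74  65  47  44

No — row 3 sums to 230 but column 2 sums to 227.

Row 1: 53 + 38 + 80 + 59 = 230.
Row 2: 68 + 68 + 41 + 50 = 227.
Row 3: 35 + 56 + 62 + 77 = 230.
Row 4: 74 + 65 + 47 + 44 = 230.
Column 1: 53 + 68 + 35 + 74 = 230.
Column 2: 38 + 68 + 56 + 65 = 227.
Column 3: 80 + 41 + 62 + 47 = 230.
Column 4: 59 + 50 + 77 + 44 = 230.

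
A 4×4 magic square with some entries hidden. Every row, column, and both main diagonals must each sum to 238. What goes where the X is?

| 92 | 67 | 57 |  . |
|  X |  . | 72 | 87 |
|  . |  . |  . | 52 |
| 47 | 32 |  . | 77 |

37

Row 1: 92 + 67 + 57 + ? = 238, so (1,4) = 22.
The remaining cell in row 4 is (4,3) = 238 − 156 = 82.
Column 3 must total 238; the given cells sum to 211, so (3,3) = 27.
Main diagonal needs 238; the known cells sum to 196, so (2,2) = 42.
Anti-diagonal must total 238; the given cells sum to 141, so (3,2) = 97.
The remaining cell in row 2 is (2,1) = 238 − 201 = 37.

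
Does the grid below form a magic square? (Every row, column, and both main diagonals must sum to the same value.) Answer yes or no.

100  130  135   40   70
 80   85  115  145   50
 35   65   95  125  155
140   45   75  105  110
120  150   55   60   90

Yes

Row 1: 100 + 130 + 135 + 40 + 70 = 475.
Row 2: 80 + 85 + 115 + 145 + 50 = 475.
Row 3: 35 + 65 + 95 + 125 + 155 = 475.
Row 4: 140 + 45 + 75 + 105 + 110 = 475.
Row 5: 120 + 150 + 55 + 60 + 90 = 475.
Column 1: 100 + 80 + 35 + 140 + 120 = 475.
Column 2: 130 + 85 + 65 + 45 + 150 = 475.
Column 3: 135 + 115 + 95 + 75 + 55 = 475.
Column 4: 40 + 145 + 125 + 105 + 60 = 475.
Column 5: 70 + 50 + 155 + 110 + 90 = 475.
Main diagonal: 100 + 85 + 95 + 105 + 90 = 475.
Anti-diagonal: 70 + 145 + 95 + 45 + 120 = 475.
All lines sum to 475.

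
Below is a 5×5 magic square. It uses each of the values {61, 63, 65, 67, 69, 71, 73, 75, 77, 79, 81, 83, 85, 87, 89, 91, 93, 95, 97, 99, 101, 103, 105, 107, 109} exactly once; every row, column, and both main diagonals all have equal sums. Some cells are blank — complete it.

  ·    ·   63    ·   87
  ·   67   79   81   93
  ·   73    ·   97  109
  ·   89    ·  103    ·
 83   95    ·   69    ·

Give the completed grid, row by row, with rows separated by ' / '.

99 101 63 75 87 / 105 67 79 81 93 / 61 73 85 97 109 / 77 89 91 103 65 / 83 95 107 69 71

The 25 entries sum to 2125, so each line sums to 2125/5 = 425.
The remaining cell in row 2 is (2,1) = 425 − 320 = 105.
From column 2, 425 − (67 + 73 + 89 + 95) gives (1,2) = 101.
Column 4 needs 425; the known cells sum to 350, so (1,4) = 75.
From anti-diagonal, 425 − (87 + 81 + 89 + 83) gives (3,3) = 85.
The remaining cell in row 1 is (1,1) = 425 − 326 = 99.
Row 3: 73 + 85 + 97 + 109 + ? = 425, so (3,1) = 61.
Column 1: 99 + 105 + 61 + 83 + ? = 425, so (4,1) = 77.
Main diagonal must total 425; the given cells sum to 354, so (5,5) = 71.
Row 5: 83 + 95 + 69 + 71 + ? = 425, so (5,3) = 107.
From column 3, 425 − (63 + 79 + 85 + 107) gives (4,3) = 91.
Using column 5: 87 + 93 + 109 + 71 + ? → (4,5) = 425 − 360 = 65.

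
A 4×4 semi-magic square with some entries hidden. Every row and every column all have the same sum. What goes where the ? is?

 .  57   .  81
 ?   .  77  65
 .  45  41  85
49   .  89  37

53

Column 4 is complete and sums to 268; that is the magic constant.
The remaining cell in row 3 is (3,1) = 268 − 171 = 97.
Using row 4: 49 + 89 + 37 + ? → (4,2) = 268 − 175 = 93.
Column 2: 57 + 45 + 93 + ? = 268, so (2,2) = 73.
Using column 3: 77 + 41 + 89 + ? → (1,3) = 268 − 207 = 61.
From row 1, 268 − (57 + 61 + 81) gives (1,1) = 69.
Row 2 needs 268; the known cells sum to 215, so (2,1) = 53.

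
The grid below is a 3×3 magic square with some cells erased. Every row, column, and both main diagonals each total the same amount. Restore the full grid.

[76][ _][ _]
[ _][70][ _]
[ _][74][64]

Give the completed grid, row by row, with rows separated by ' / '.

76 66 68 / 62 70 78 / 72 74 64

Main diagonal is already complete: 76 + 70 + 64 = 210, so that is the magic constant.
Row 3: 74 + 64 + ? = 210, so (3,1) = 72.
Column 1: 76 + 72 + ? = 210, so (2,1) = 62.
The remaining cell in column 2 is (1,2) = 210 − 144 = 66.
The remaining cell in anti-diagonal is (1,3) = 210 − 142 = 68.
The remaining cell in row 2 is (2,3) = 210 − 132 = 78.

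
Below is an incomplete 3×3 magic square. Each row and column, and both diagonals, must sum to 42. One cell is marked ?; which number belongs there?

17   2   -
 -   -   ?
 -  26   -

8

From row 1, 42 − (17 + 2) gives (1,3) = 23.
Column 2: 2 + 26 + ? = 42, so (2,2) = 14.
Using main diagonal: 17 + 14 + ? → (3,3) = 42 − 31 = 11.
The remaining cell in anti-diagonal is (3,1) = 42 − 37 = 5.
Column 1 needs 42; the known cells sum to 22, so (2,1) = 20.
Column 3: 23 + 11 + ? = 42, so (2,3) = 8.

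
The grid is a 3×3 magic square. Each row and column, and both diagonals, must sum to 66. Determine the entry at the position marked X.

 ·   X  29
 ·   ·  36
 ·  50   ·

Using column 3: 29 + 36 + ? → (3,3) = 66 − 65 = 1.
Row 3: 50 + 1 + ? = 66, so (3,1) = 15.
Using anti-diagonal: 29 + 15 + ? → (2,2) = 66 − 44 = 22.
Row 2 must total 66; the given cells sum to 58, so (2,1) = 8.
Column 1: 8 + 15 + ? = 66, so (1,1) = 43.
Using column 2: 22 + 50 + ? → (1,2) = 66 − 72 = -6.

-6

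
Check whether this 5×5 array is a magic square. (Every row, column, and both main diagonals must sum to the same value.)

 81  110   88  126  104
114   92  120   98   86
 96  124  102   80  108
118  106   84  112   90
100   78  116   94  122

Row 1: 81 + 110 + 88 + 126 + 104 = 509.
Row 2: 114 + 92 + 120 + 98 + 86 = 510.
Row 3: 96 + 124 + 102 + 80 + 108 = 510.
Row 4: 118 + 106 + 84 + 112 + 90 = 510.
Row 5: 100 + 78 + 116 + 94 + 122 = 510.
Column 1: 81 + 114 + 96 + 118 + 100 = 509.
Column 2: 110 + 92 + 124 + 106 + 78 = 510.
Column 3: 88 + 120 + 102 + 84 + 116 = 510.
Column 4: 126 + 98 + 80 + 112 + 94 = 510.
Column 5: 104 + 86 + 108 + 90 + 122 = 510.
Main diagonal: 81 + 92 + 102 + 112 + 122 = 509.
Anti-diagonal: 104 + 98 + 102 + 106 + 100 = 510.

No — column 1 sums to 509 but row 4 sums to 510.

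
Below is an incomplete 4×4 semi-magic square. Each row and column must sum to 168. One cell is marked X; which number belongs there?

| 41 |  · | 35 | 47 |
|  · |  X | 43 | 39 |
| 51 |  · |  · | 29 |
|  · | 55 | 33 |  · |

Row 1 needs 168; the known cells sum to 123, so (1,2) = 45.
The remaining cell in column 3 is (3,3) = 168 − 111 = 57.
Using column 4: 47 + 39 + 29 + ? → (4,4) = 168 − 115 = 53.
Row 3 must total 168; the given cells sum to 137, so (3,2) = 31.
From row 4, 168 − (55 + 33 + 53) gives (4,1) = 27.
The remaining cell in column 1 is (2,1) = 168 − 119 = 49.
Column 2: 45 + 31 + 55 + ? = 168, so (2,2) = 37.

37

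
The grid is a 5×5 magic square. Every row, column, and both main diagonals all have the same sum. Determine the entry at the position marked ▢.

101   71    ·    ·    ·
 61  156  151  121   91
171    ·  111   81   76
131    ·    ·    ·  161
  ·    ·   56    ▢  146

176

Row 2 is complete and sums to 580; that is the magic constant.
Row 3 must total 580; the given cells sum to 439, so (3,2) = 141.
Column 1: 101 + 61 + 171 + 131 + ? = 580, so (5,1) = 116.
Column 5: 91 + 76 + 161 + 146 + ? = 580, so (1,5) = 106.
Using main diagonal: 101 + 156 + 111 + 146 + ? → (4,4) = 580 − 514 = 66.
Anti-diagonal must total 580; the given cells sum to 454, so (4,2) = 126.
Row 4: 131 + 126 + 66 + 161 + ? = 580, so (4,3) = 96.
Using column 2: 71 + 156 + 141 + 126 + ? → (5,2) = 580 − 494 = 86.
Column 3 needs 580; the known cells sum to 414, so (1,3) = 166.
Row 1: 101 + 71 + 166 + 106 + ? = 580, so (1,4) = 136.
Using row 5: 116 + 86 + 56 + 146 + ? → (5,4) = 580 − 404 = 176.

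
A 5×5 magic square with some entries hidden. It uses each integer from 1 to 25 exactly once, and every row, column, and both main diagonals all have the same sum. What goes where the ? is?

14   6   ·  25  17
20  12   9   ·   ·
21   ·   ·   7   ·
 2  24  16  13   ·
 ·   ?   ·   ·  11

5

The entries are 1 through 25, which sum to 325, so each line sums to 325/5 = 65.
The remaining cell in row 1 is (1,3) = 65 − 62 = 3.
Row 4 must total 65; the given cells sum to 55, so (4,5) = 10.
The remaining cell in column 1 is (5,1) = 65 − 57 = 8.
From main diagonal, 65 − (14 + 12 + 13 + 11) gives (3,3) = 15.
Anti-diagonal: 17 + 15 + 24 + 8 + ? = 65, so (2,4) = 1.
Row 2 must total 65; the given cells sum to 42, so (2,5) = 23.
Column 3 needs 65; the known cells sum to 43, so (5,3) = 22.
The remaining cell in column 4 is (5,4) = 65 − 46 = 19.
Column 5 needs 65; the known cells sum to 61, so (3,5) = 4.
From row 3, 65 − (21 + 15 + 7 + 4) gives (3,2) = 18.
Using row 5: 8 + 22 + 19 + 11 + ? → (5,2) = 65 − 60 = 5.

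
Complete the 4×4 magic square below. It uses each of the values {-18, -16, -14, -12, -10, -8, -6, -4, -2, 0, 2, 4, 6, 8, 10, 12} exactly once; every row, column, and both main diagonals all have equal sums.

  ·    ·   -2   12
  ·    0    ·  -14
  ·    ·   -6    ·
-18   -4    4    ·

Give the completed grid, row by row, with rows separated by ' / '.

-12 -10 -2 12 / 10 0 -8 -14 / 8 2 -6 -16 / -18 -4 4 6

The 16 entries sum to -48, so each line sums to -48/4 = -12.
Using row 4: -18 + (-4) + 4 + ? → (4,4) = -12 − (-18) = 6.
Column 3 needs -12; the known cells sum to -4, so (2,3) = -8.
Column 4 needs -12; the known cells sum to 4, so (3,4) = -16.
Main diagonal must total -12; the given cells sum to 0, so (1,1) = -12.
Using anti-diagonal: 12 + (-8) + (-18) + ? → (3,2) = -12 − (-14) = 2.
From row 1, -12 − (-12 + (-2) + 12) gives (1,2) = -10.
The remaining cell in row 2 is (2,1) = -12 − (-22) = 10.
Row 3 must total -12; the given cells sum to -20, so (3,1) = 8.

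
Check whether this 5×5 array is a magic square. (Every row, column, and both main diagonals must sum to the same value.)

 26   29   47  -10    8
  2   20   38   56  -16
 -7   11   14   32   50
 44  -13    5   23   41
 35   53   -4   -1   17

Yes

Row 1: 26 + 29 + 47 + (-10) + 8 = 100.
Row 2: 2 + 20 + 38 + 56 + (-16) = 100.
Row 3: -7 + 11 + 14 + 32 + 50 = 100.
Row 4: 44 + (-13) + 5 + 23 + 41 = 100.
Row 5: 35 + 53 + (-4) + (-1) + 17 = 100.
Column 1: 26 + 2 + (-7) + 44 + 35 = 100.
Column 2: 29 + 20 + 11 + (-13) + 53 = 100.
Column 3: 47 + 38 + 14 + 5 + (-4) = 100.
Column 4: -10 + 56 + 32 + 23 + (-1) = 100.
Column 5: 8 + (-16) + 50 + 41 + 17 = 100.
Main diagonal: 26 + 20 + 14 + 23 + 17 = 100.
Anti-diagonal: 8 + 56 + 14 + (-13) + 35 = 100.
All lines sum to 100.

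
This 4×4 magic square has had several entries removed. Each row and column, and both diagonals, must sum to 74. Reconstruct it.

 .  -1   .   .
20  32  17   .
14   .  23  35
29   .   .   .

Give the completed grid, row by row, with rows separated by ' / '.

Row 2 needs 74; the known cells sum to 69, so (2,4) = 5.
Row 3 must total 74; the given cells sum to 72, so (3,2) = 2.
Using column 1: 20 + 14 + 29 + ? → (1,1) = 74 − 63 = 11.
The remaining cell in column 2 is (4,2) = 74 − 33 = 41.
Using main diagonal: 11 + 32 + 23 + ? → (4,4) = 74 − 66 = 8.
Anti-diagonal: 17 + 2 + 29 + ? = 74, so (1,4) = 26.
From row 1, 74 − (11 + (-1) + 26) gives (1,3) = 38.
Row 4 must total 74; the given cells sum to 78, so (4,3) = -4.

11 -1 38 26 / 20 32 17 5 / 14 2 23 35 / 29 41 -4 8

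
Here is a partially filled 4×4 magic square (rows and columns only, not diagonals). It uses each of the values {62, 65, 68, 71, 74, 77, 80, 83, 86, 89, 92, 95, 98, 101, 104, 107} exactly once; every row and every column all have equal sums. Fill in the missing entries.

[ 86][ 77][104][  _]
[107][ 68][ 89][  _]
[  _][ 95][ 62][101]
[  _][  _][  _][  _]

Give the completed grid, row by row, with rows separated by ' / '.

86 77 104 71 / 107 68 89 74 / 80 95 62 101 / 65 98 83 92

The 16 entries sum to 1352, so each line sums to 1352/4 = 338.
The remaining cell in row 1 is (1,4) = 338 − 267 = 71.
Row 2 needs 338; the known cells sum to 264, so (2,4) = 74.
The remaining cell in row 3 is (3,1) = 338 − 258 = 80.
Using column 1: 86 + 107 + 80 + ? → (4,1) = 338 − 273 = 65.
Column 2: 77 + 68 + 95 + ? = 338, so (4,2) = 98.
Column 3 needs 338; the known cells sum to 255, so (4,3) = 83.
From column 4, 338 − (71 + 74 + 101) gives (4,4) = 92.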